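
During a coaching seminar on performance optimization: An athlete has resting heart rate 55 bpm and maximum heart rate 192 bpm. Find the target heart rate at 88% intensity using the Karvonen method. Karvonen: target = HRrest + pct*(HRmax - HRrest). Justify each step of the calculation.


Target = HRrest + pct*(HRmax - HRrest)
Heart rate reserve = HRmax - HRrest = 192 - 55 = 137 bpm
Fraction = 88% = 0.88
Target = 55 + 0.88 * 137
Target = 55 + 120.56 = 175.56 bpm

175.56 bpm


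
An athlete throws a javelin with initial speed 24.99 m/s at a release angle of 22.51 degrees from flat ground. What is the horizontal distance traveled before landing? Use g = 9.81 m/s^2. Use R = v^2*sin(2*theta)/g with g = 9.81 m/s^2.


R = v^2 * sin(2*theta) / g
Convert angle to radians: theta = 22.51 deg = 0.3929 rad
sin(2*theta) = sin(0.7857) = 0.7074
R = 24.99^2 * 0.7074 / 9.81
R = 624.5001 * 0.7074 / 9.81 = 45.0298 m

45.0298 m


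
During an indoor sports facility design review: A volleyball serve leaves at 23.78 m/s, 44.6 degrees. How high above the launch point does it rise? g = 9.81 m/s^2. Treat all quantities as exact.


H = (v*sin(theta))^2 / (2*g)
vy = v*sin(theta) = 23.78 * sin(44.6 deg) = 16.6972 m/s
H = vy^2 / (2*g) = 278.7965 / (2*9.81)
H = 278.7965 / 19.62 = 14.2098 m

14.2098 m


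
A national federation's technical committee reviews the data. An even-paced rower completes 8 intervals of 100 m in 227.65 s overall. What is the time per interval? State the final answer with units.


Split time = total_time / n_laps = 227.65 / 8
Split time = 28.4563 s per lap

28.4563 s


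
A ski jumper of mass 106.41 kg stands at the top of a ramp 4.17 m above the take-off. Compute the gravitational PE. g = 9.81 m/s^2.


PE = m * g * h
PE = 106.41 * 9.81 * 4.17
PE = 1043.8821 * 4.17 = 4352.9884 J

4352.9884 J


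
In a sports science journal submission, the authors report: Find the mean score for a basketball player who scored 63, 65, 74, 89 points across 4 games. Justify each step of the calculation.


Average = sum / n
Sum = 291
Average = 291 / 4 = 72.75

72.75


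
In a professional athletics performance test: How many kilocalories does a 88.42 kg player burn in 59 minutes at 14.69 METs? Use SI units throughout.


kcal = MET * mass * time_hr
Convert time: 59 min = 0.9833 hr
kcal = 14.69 * 88.42 * 0.9833
kcal = 1277.2416 kcal

1277.2416 kcal


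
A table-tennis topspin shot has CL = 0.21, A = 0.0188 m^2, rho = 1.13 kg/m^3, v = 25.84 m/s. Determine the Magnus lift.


FM = 0.5 * CL * rho * A * v^2
FM = 0.5 * 0.21 * 1.13 * 0.0188 * 25.84^2
v^2 = 667.7056
FM = 0.5 * 0.21 * 1.13 * 0.0188 * 667.7056 = 1.4894 N

1.4894 N


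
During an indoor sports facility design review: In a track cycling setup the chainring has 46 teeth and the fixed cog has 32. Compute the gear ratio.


GR = front_teeth / rear_teeth
GR = 46 / 32
GR = 1.4375

1.4375


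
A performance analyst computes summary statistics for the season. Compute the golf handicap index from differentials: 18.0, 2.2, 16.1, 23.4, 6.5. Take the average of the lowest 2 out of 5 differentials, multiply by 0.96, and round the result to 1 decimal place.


All differentials: 18.0, 2.2, 16.1, 23.4, 6.5
Sorted: 2.2, 6.5, 16.1, 18.0, 23.4
Best 2: 2.2, 6.5
Average of best = 8.7 / 2 = 4.35
Raw index = 4.35 * 0.96 = 4.176
Handicap index = round(4.176, 1) = 4.2

4.2


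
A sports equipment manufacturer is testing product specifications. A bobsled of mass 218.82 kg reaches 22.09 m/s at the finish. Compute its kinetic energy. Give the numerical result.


KE = 0.5 * m * v^2
KE = 0.5 * 218.82 * 22.09^2
KE = 0.5 * 218.82 * 487.9681 = 53388.5898 J

53388.5898 J


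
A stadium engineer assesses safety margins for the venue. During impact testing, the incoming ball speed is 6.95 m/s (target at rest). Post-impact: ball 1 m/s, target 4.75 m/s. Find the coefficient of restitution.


e = (v2_after - v1_after) / (v1_before - v2_before)
Numerator = 4.75 - 1 = 3.75
Denominator = 6.95 - 0 = 6.95
e = 3.75 / 6.95 = 0.5396

0.5396


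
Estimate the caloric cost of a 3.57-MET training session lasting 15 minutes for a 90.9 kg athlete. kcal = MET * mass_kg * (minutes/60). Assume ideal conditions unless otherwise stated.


kcal = MET * mass * time_hr
Convert time: 15 min = 0.25 hr
kcal = 3.57 * 90.9 * 0.25
kcal = 81.1283 kcal

81.1283 kcal


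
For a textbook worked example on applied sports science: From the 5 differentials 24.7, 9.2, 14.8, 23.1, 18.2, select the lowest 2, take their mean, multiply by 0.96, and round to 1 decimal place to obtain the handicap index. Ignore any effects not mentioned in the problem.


All differentials: 24.7, 9.2, 14.8, 23.1, 18.2
Sorted: 9.2, 14.8, 18.2, 23.1, 24.7
Best 2: 9.2, 14.8
Average of best = 24 / 2 = 12
Raw index = 12 * 0.96 = 11.52
Handicap index = round(11.52, 1) = 11.5

11.5


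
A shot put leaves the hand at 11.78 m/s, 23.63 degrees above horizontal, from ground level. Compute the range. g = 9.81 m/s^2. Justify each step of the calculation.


R = v^2 * sin(2*theta) / g
Convert angle to radians: theta = 23.63 deg = 0.4124 rad
sin(2*theta) = sin(0.8248) = 0.7344
R = 11.78^2 * 0.7344 / 9.81
R = 138.7684 * 0.7344 / 9.81 = 10.3891 m

10.3891 m


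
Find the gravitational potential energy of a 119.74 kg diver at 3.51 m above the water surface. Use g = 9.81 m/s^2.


PE = m * g * h
PE = 119.74 * 9.81 * 3.51
PE = 1174.6494 * 3.51 = 4123.0194 J

4123.0194 J


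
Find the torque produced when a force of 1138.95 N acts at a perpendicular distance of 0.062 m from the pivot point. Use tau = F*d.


tau = F * d
tau = 1138.95 * 0.062
tau = 70.6149 N*m

70.6149 N*m


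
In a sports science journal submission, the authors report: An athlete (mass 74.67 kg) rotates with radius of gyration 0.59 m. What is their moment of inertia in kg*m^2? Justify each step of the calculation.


I = m * k^2
I = 74.67 * 0.59^2
I = 74.67 * 0.3481 = 25.9926 kg*m^2

25.9926 kg*m^2


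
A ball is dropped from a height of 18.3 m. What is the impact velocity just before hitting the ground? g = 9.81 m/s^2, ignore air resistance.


v = sqrt(2 * g * h)
v = sqrt(2 * 9.81 * 18.3)
v = sqrt(359.046) = 18.9485 m/s

18.9485 m/s


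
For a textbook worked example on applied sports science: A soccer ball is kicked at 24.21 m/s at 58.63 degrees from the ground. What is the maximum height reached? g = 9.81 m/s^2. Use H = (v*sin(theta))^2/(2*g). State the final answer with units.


H = (v*sin(theta))^2 / (2*g)
vy = v*sin(theta) = 24.21 * sin(58.63 deg) = 20.6711 m/s
H = vy^2 / (2*g) = 427.293 / (2*9.81)
H = 427.293 / 19.62 = 21.7784 m

21.7784 m


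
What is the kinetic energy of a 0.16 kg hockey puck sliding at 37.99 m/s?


KE = 0.5 * m * v^2
KE = 0.5 * 0.16 * 37.99^2
KE = 0.5 * 0.16 * 1443.2401 = 115.4592 J

115.4592 J


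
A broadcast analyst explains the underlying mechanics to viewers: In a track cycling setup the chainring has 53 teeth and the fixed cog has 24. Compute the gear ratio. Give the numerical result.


GR = front_teeth / rear_teeth
GR = 53 / 24
GR = 2.2083

2.2083


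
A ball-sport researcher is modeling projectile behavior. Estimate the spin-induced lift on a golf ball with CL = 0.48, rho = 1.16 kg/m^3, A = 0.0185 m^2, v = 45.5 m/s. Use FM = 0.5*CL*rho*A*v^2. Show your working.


FM = 0.5 * CL * rho * A * v^2
FM = 0.5 * 0.48 * 1.16 * 0.0185 * 45.5^2
v^2 = 2070.25
FM = 0.5 * 0.48 * 1.16 * 0.0185 * 2070.25 = 10.6626 N

10.6626 N


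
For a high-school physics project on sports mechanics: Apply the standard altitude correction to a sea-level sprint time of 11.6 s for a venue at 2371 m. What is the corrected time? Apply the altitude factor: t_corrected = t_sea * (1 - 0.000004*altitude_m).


Correction factor = 1 - 0.000004 * 2371 = 0.990516
t_corrected = t_sea * factor = 11.6 * 0.990516
t_corrected = 11.49 s

11.49 s


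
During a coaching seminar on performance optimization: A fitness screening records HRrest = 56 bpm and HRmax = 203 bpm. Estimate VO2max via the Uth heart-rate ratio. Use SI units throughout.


VO2max = 15.3 * HRmax / HRrest
VO2max = 15.3 * 203 / 56
VO2max = 3105.9 / 56 = 55.4625 mL/kg/min

55.4625 mL/kg/min


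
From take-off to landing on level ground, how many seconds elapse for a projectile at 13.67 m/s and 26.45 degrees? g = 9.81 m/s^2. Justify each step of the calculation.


T = 2*v*sin(theta)/g
sin(theta) = sin(26.45 deg) = 0.4454
T = 2*13.67*0.4454 / 9.81
T = 12.1777 / 9.81 = 1.2414 s

1.2414 s


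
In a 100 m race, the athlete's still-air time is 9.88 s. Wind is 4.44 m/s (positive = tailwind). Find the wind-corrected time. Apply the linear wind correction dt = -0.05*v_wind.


dt = -0.05 * v_wind = -0.05 * 4.44 = -0.222 s
t_corrected = t_still + dt = 9.88 + (-0.222)
t_corrected = 9.658 s

9.658 s


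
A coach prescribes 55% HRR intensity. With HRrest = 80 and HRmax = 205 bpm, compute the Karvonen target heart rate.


Target = HRrest + pct*(HRmax - HRrest)
Heart rate reserve = HRmax - HRrest = 205 - 80 = 125 bpm
Fraction = 55% = 0.55
Target = 80 + 0.55 * 125
Target = 80 + 68.75 = 148.75 bpm

148.75 bpm


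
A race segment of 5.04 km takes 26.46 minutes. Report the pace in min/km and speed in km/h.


Pace = time / distance = 26.46 min / 5.04 km = 5.25 min/km
Speed = distance / time_in_hours = 5.04 / 0.441 hr
Speed = 11.4286 km/h

5.25 min/km, 11.4286 km/h


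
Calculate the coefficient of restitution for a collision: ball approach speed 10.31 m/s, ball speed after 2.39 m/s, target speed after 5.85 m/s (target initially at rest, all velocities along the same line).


e = (v2_after - v1_after) / (v1_before - v2_before)
Numerator = 5.85 - 2.39 = 3.46
Denominator = 10.31 - 0 = 10.31
e = 3.46 / 10.31 = 0.3356

0.3356


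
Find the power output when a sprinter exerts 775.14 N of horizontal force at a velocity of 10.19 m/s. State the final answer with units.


P = F * v
P = 775.14 * 10.19
P = 7898.6766 W

7898.6766 W


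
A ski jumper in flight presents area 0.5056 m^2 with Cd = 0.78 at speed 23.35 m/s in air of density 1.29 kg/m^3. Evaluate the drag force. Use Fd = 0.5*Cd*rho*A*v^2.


Fd = 0.5 * Cd * rho * A * v^2
Fd = 0.5 * 0.78 * 1.29 * 0.5056 * 23.35^2
v^2 = 545.2225
Fd = 0.5 * 0.78 * 1.29 * 0.5056 * 545.2225 = 138.6868 N

138.6868 N


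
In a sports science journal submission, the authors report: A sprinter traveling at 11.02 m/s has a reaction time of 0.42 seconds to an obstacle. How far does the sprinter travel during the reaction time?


d = v * t
d = 11.02 * 0.42
d = 4.6284 m

4.6284 m


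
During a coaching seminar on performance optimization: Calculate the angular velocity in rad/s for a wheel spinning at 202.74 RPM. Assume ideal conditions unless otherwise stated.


omega = RPM * 2 * pi / 60
omega = 202.74 * 2 * 3.14159 / 60
omega = 1273.853 / 60 = 21.2309 rad/s

21.2309 rad/s


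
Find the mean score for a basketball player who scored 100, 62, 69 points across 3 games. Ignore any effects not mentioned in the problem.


Average = sum / n
Sum = 231
Average = 231 / 3 = 77

77


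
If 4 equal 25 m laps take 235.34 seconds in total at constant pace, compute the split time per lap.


Split time = total_time / n_laps = 235.34 / 4
Split time = 58.835 s per lap

58.835 s


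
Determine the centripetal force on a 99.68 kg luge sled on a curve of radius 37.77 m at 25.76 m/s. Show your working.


Fc = m * v^2 / r
v^2 = 25.76^2 = 663.5776
Fc = 99.68 * 663.5776 / 37.77
Fc = 66145.4152 / 37.77 = 1751.2686 N

1751.2686 N


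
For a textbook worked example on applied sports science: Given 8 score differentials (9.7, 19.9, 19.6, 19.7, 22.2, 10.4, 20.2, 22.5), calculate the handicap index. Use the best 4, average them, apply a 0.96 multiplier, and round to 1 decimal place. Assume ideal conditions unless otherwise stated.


All differentials: 9.7, 19.9, 19.6, 19.7, 22.2, 10.4, 20.2, 22.5
Sorted: 9.7, 10.4, 19.6, 19.7, 19.9, 20.2, 22.2, 22.5
Best 4: 9.7, 10.4, 19.6, 19.7
Average of best = 59.4 / 4 = 14.85
Raw index = 14.85 * 0.96 = 14.256
Handicap index = round(14.256, 1) = 14.3

14.3


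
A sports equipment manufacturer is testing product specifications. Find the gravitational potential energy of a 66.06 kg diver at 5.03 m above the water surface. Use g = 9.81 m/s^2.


PE = m * g * h
PE = 66.06 * 9.81 * 5.03
PE = 648.0486 * 5.03 = 3259.6845 J

3259.6845 J


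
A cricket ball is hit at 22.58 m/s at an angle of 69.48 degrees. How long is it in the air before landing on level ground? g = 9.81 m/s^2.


T = 2*v*sin(theta)/g
sin(theta) = sin(69.48 deg) = 0.9365
T = 2*22.58*0.9365 / 9.81
T = 42.2946 / 9.81 = 4.3114 s

4.3114 s


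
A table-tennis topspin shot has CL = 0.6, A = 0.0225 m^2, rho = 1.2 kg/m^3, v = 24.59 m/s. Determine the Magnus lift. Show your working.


FM = 0.5 * CL * rho * A * v^2
FM = 0.5 * 0.6 * 1.2 * 0.0225 * 24.59^2
v^2 = 604.6681
FM = 0.5 * 0.6 * 1.2 * 0.0225 * 604.6681 = 4.8978 N

4.8978 N


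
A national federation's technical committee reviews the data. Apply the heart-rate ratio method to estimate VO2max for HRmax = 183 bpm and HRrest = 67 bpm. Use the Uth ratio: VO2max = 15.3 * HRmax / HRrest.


VO2max = 15.3 * HRmax / HRrest
VO2max = 15.3 * 183 / 67
VO2max = 2799.9 / 67 = 41.7896 mL/kg/min

41.7896 mL/kg/min


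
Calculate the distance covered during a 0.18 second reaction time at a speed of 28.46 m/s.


d = v * t
d = 28.46 * 0.18
d = 5.1228 m

5.1228 m


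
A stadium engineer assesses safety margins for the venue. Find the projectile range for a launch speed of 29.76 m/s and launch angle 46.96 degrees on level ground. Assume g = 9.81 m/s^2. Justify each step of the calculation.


R = v^2 * sin(2*theta) / g
Convert angle to radians: theta = 46.96 deg = 0.8196 rad
sin(2*theta) = sin(1.6392) = 0.9977
R = 29.76^2 * 0.9977 / 9.81
R = 885.6576 * 0.9977 / 9.81 = 90.0699 m

90.0699 m


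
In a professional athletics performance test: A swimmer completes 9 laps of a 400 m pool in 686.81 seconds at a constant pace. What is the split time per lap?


Split time = total_time / n_laps = 686.81 / 9
Split time = 76.3122 s per lap

76.3122 s


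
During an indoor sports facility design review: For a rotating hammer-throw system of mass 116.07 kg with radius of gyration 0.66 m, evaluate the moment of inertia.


I = m * k^2
I = 116.07 * 0.66^2
I = 116.07 * 0.4356 = 50.5601 kg*m^2

50.5601 kg*m^2


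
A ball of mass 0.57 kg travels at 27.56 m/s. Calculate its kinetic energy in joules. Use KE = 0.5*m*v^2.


KE = 0.5 * m * v^2
KE = 0.5 * 0.57 * 27.56^2
KE = 0.5 * 0.57 * 759.5536 = 216.4728 J

216.4728 J


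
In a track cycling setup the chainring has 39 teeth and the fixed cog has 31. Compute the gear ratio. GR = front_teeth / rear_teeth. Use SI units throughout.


GR = front_teeth / rear_teeth
GR = 39 / 31
GR = 1.2581

1.2581


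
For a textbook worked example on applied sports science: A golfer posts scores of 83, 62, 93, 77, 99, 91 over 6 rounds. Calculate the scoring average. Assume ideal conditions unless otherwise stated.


Average = sum / n
Sum = 505
Average = 505 / 6 = 84.1667

84.1667


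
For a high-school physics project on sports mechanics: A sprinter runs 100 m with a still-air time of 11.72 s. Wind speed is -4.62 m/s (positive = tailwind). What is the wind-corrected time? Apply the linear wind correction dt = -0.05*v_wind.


dt = -0.05 * v_wind = -0.05 * -4.62 = 0.231 s
t_corrected = t_still + dt = 11.72 + (0.231)
t_corrected = 11.951 s

11.951 s


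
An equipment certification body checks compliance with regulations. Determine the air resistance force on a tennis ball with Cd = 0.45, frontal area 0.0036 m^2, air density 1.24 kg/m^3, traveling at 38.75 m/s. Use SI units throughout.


Fd = 0.5 * Cd * rho * A * v^2
Fd = 0.5 * 0.45 * 1.24 * 0.0036 * 38.75^2
v^2 = 1501.5625
Fd = 0.5 * 0.45 * 1.24 * 0.0036 * 1501.5625 = 1.5082 N

1.5082 N


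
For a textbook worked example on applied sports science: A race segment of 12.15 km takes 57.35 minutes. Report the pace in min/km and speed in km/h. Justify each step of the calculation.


Pace = time / distance = 57.35 min / 12.15 km = 4.7202 min/km
Speed = distance / time_in_hours = 12.15 / 0.9558 hr
Speed = 12.7114 km/h

4.7202 min/km, 12.7114 km/h


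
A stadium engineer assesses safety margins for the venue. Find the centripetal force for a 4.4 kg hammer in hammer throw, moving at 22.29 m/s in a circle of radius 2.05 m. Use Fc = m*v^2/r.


Fc = m * v^2 / r
v^2 = 22.29^2 = 496.8441
Fc = 4.4 * 496.8441 / 2.05
Fc = 2186.114 / 2.05 = 1066.3971 N

1066.3971 N


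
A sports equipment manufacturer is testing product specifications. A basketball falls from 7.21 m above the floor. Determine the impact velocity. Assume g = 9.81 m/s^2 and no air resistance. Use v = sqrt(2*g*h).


v = sqrt(2 * g * h)
v = sqrt(2 * 9.81 * 7.21)
v = sqrt(141.4602) = 11.8937 m/s

11.8937 m/s


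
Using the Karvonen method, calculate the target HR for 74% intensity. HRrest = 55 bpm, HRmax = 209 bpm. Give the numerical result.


Target = HRrest + pct*(HRmax - HRrest)
Heart rate reserve = HRmax - HRrest = 209 - 55 = 154 bpm
Fraction = 74% = 0.74
Target = 55 + 0.74 * 154
Target = 55 + 113.96 = 168.96 bpm

168.96 bpm


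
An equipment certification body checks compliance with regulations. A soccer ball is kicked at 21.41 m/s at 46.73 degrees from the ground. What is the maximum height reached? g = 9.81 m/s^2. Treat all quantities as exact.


H = (v*sin(theta))^2 / (2*g)
vy = v*sin(theta) = 21.41 * sin(46.73 deg) = 15.5893 m/s
H = vy^2 / (2*g) = 243.0263 / (2*9.81)
H = 243.0263 / 19.62 = 12.3867 m

12.3867 m


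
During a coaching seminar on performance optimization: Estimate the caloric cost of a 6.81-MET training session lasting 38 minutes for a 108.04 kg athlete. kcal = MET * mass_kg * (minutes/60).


kcal = MET * mass * time_hr
Convert time: 38 min = 0.6333 hr
kcal = 6.81 * 108.04 * 0.6333
kcal = 465.9765 kcal

465.9765 kcal


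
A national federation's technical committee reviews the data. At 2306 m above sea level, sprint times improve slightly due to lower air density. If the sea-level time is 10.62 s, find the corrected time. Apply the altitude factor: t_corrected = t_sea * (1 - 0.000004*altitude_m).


Correction factor = 1 - 0.000004 * 2306 = 0.990776
t_corrected = t_sea * factor = 10.62 * 0.990776
t_corrected = 10.522 s

10.522 s


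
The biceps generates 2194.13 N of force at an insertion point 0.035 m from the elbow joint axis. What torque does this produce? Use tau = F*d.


tau = F * d
tau = 2194.13 * 0.035
tau = 76.7946 N*m

76.7946 N*m


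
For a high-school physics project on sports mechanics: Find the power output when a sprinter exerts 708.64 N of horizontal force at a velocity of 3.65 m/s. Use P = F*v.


P = F * v
P = 708.64 * 3.65
P = 2586.536 W

2586.536 W


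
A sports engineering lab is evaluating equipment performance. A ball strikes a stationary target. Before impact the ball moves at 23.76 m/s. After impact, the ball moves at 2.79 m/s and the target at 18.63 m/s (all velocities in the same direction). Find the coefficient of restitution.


e = (v2_after - v1_after) / (v1_before - v2_before)
Numerator = 18.63 - 2.79 = 15.84
Denominator = 23.76 - 0 = 23.76
e = 15.84 / 23.76 = 0.6667

0.6667


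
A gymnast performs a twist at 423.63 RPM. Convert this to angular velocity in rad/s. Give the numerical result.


omega = RPM * 2 * pi / 60
omega = 423.63 * 2 * 3.14159 / 60
omega = 2661.7458 / 60 = 44.3624 rad/s

44.3624 rad/s


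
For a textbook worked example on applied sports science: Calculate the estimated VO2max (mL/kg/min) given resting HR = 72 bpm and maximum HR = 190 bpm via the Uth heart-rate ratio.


VO2max = 15.3 * HRmax / HRrest
VO2max = 15.3 * 190 / 72
VO2max = 2907 / 72 = 40.375 mL/kg/min

40.375 mL/kg/min


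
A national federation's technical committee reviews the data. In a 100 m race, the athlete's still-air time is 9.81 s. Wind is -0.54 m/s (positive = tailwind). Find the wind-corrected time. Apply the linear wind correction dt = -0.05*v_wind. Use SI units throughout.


dt = -0.05 * v_wind = -0.05 * -0.54 = 0.027 s
t_corrected = t_still + dt = 9.81 + (0.027)
t_corrected = 9.837 s

9.837 s


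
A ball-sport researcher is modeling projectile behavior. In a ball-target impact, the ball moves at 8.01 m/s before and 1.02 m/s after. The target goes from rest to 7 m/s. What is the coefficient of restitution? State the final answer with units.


e = (v2_after - v1_after) / (v1_before - v2_before)
Numerator = 7 - 1.02 = 5.98
Denominator = 8.01 - 0 = 8.01
e = 5.98 / 8.01 = 0.7466

0.7466


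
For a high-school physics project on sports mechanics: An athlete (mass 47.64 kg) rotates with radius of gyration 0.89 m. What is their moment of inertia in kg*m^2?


I = m * k^2
I = 47.64 * 0.89^2
I = 47.64 * 0.7921 = 37.7356 kg*m^2

37.7356 kg*m^2


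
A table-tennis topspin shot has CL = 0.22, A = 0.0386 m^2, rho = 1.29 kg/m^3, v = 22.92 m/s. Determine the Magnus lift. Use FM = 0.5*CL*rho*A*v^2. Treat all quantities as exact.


FM = 0.5 * CL * rho * A * v^2
FM = 0.5 * 0.22 * 1.29 * 0.0386 * 22.92^2
v^2 = 525.3264
FM = 0.5 * 0.22 * 1.29 * 0.0386 * 525.3264 = 2.8774 N

2.8774 N


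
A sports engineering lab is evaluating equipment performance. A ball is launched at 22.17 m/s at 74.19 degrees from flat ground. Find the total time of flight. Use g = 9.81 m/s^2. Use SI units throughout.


T = 2*v*sin(theta)/g
sin(theta) = sin(74.19 deg) = 0.9622
T = 2*22.17*0.9622 / 9.81
T = 42.6626 / 9.81 = 4.3489 s

4.3489 s


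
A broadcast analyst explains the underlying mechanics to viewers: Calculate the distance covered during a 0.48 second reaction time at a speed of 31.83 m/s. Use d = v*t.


d = v * t
d = 31.83 * 0.48
d = 15.2784 m

15.2784 m


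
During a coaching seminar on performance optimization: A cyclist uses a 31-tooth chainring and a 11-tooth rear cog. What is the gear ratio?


GR = front_teeth / rear_teeth
GR = 31 / 11
GR = 2.8182

2.8182


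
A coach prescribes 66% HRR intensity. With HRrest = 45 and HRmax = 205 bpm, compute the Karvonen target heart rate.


Target = HRrest + pct*(HRmax - HRrest)
Heart rate reserve = HRmax - HRrest = 205 - 45 = 160 bpm
Fraction = 66% = 0.66
Target = 45 + 0.66 * 160
Target = 45 + 105.6 = 150.6 bpm

150.6 bpm


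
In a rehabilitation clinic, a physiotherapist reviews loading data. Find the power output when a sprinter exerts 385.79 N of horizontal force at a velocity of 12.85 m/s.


P = F * v
P = 385.79 * 12.85
P = 4957.4015 W

4957.4015 W


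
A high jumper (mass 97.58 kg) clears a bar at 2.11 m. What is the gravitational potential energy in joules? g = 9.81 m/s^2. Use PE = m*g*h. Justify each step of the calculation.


PE = m * g * h
PE = 97.58 * 9.81 * 2.11
PE = 957.2598 * 2.11 = 2019.8182 J

2019.8182 J


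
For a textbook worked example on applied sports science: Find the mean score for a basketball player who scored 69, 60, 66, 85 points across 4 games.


Average = sum / n
Sum = 280
Average = 280 / 4 = 70

70


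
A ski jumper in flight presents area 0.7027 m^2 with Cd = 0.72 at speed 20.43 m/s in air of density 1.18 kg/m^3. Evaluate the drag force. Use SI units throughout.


Fd = 0.5 * Cd * rho * A * v^2
Fd = 0.5 * 0.72 * 1.18 * 0.7027 * 20.43^2
v^2 = 417.3849
Fd = 0.5 * 0.72 * 1.18 * 0.7027 * 417.3849 = 124.5923 N

124.5923 N


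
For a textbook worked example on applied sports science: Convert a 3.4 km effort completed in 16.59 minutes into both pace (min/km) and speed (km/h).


Pace = time / distance = 16.59 min / 3.4 km = 4.8794 min/km
Speed = distance / time_in_hours = 3.4 / 0.2765 hr
Speed = 12.2966 km/h

4.8794 min/km, 12.2966 km/h


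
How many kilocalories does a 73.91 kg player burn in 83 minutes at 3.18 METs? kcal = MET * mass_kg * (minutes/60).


kcal = MET * mass * time_hr
Convert time: 83 min = 1.3833 hr
kcal = 3.18 * 73.91 * 1.3833
kcal = 325.1301 kcal

325.1301 kcal


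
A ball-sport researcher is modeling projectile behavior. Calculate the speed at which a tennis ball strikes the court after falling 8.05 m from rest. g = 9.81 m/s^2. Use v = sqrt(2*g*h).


v = sqrt(2 * g * h)
v = sqrt(2 * 9.81 * 8.05)
v = sqrt(157.941) = 12.5675 m/s

12.5675 m/s


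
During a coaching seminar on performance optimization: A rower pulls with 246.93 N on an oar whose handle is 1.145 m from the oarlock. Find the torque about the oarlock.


tau = F * d
tau = 246.93 * 1.145
tau = 282.7348 N*m

282.7348 N*m


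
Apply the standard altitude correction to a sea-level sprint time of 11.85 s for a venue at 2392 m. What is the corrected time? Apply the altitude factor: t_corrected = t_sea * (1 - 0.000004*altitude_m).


Correction factor = 1 - 0.000004 * 2392 = 0.990432
t_corrected = t_sea * factor = 11.85 * 0.990432
t_corrected = 11.7366 s

11.7366 s


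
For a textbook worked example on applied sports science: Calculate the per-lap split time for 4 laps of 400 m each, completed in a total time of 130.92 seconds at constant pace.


Split time = total_time / n_laps = 130.92 / 4
Split time = 32.73 s per lap

32.73 s


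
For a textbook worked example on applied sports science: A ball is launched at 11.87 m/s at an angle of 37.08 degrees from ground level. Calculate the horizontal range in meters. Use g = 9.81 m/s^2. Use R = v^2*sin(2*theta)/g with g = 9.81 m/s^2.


R = v^2 * sin(2*theta) / g
Convert angle to radians: theta = 37.08 deg = 0.6472 rad
sin(2*theta) = sin(1.2943) = 0.962
R = 11.87^2 * 0.962 / 9.81
R = 140.8969 * 0.962 / 9.81 = 13.8172 m

13.8172 m


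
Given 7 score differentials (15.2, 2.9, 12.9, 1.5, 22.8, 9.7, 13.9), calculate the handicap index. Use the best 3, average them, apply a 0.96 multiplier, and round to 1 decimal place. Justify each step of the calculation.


All differentials: 15.2, 2.9, 12.9, 1.5, 22.8, 9.7, 13.9
Sorted: 1.5, 2.9, 9.7, 12.9, 13.9, 15.2, 22.8
Best 3: 1.5, 2.9, 9.7
Average of best = 14.1 / 3 = 4.7
Raw index = 4.7 * 0.96 = 4.512
Handicap index = round(4.512, 1) = 4.5

4.5


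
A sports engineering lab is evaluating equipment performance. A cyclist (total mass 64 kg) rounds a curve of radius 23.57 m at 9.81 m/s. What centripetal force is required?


Fc = m * v^2 / r
v^2 = 9.81^2 = 96.2361
Fc = 64 * 96.2361 / 23.57
Fc = 6159.1104 / 23.57 = 261.3114 N

261.3114 N


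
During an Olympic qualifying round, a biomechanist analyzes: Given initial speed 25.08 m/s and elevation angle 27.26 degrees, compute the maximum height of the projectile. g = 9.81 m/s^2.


H = (v*sin(theta))^2 / (2*g)
vy = v*sin(theta) = 25.08 * sin(27.26 deg) = 11.4874 m/s
H = vy^2 / (2*g) = 131.9596 / (2*9.81)
H = 131.9596 / 19.62 = 6.7258 m

6.7258 m


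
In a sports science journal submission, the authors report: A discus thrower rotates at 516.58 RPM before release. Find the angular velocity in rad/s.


omega = RPM * 2 * pi / 60
omega = 516.58 * 2 * 3.14159 / 60
omega = 3245.7679 / 60 = 54.0961 rad/s

54.0961 rad/s


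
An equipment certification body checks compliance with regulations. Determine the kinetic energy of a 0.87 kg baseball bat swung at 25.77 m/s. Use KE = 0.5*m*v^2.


KE = 0.5 * m * v^2
KE = 0.5 * 0.87 * 25.77^2
KE = 0.5 * 0.87 * 664.0929 = 288.8804 J

288.8804 J


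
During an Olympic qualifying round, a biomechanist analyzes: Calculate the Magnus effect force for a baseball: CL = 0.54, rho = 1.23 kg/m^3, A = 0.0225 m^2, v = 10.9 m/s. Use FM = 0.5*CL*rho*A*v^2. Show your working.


FM = 0.5 * CL * rho * A * v^2
FM = 0.5 * 0.54 * 1.23 * 0.0225 * 10.9^2
v^2 = 118.81
FM = 0.5 * 0.54 * 1.23 * 0.0225 * 118.81 = 0.8878 N

0.8878 N


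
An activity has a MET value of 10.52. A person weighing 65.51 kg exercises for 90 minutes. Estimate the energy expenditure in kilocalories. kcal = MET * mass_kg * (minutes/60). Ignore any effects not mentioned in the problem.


kcal = MET * mass * time_hr
Convert time: 90 min = 1.5 hr
kcal = 10.52 * 65.51 * 1.5
kcal = 1033.7478 kcal

1033.7478 kcal


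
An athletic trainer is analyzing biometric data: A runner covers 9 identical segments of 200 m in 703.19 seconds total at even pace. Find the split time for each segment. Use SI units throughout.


Split time = total_time / n_laps = 703.19 / 9
Split time = 78.1322 s per lap

78.1322 s


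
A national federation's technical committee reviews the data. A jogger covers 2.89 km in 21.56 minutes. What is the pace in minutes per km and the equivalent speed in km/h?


Pace = time / distance = 21.56 min / 2.89 km = 7.4602 min/km
Speed = distance / time_in_hours = 2.89 / 0.3593 hr
Speed = 8.0427 km/h

7.4602 min/km, 8.0427 km/h


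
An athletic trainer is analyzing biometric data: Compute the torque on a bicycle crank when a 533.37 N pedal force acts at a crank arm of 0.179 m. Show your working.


tau = F * d
tau = 533.37 * 0.179
tau = 95.4732 N*m

95.4732 N*m


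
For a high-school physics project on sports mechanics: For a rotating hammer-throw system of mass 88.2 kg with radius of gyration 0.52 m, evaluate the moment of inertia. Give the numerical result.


I = m * k^2
I = 88.2 * 0.52^2
I = 88.2 * 0.2704 = 23.8493 kg*m^2

23.8493 kg*m^2


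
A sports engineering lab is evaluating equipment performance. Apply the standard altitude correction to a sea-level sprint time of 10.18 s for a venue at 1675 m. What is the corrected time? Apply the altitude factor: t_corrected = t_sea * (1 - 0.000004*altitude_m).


Correction factor = 1 - 0.000004 * 1675 = 0.9933
t_corrected = t_sea * factor = 10.18 * 0.9933
t_corrected = 10.1118 s

10.1118 s


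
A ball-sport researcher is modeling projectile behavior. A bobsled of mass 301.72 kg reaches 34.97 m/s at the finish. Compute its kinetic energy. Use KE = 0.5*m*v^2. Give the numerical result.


KE = 0.5 * m * v^2
KE = 0.5 * 301.72 * 34.97^2
KE = 0.5 * 301.72 * 1222.9009 = 184486.8298 J

184486.8298 J


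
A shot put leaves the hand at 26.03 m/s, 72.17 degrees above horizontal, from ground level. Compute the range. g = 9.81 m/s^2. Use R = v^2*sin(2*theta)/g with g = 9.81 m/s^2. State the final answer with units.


R = v^2 * sin(2*theta) / g
Convert angle to radians: theta = 72.17 deg = 1.2596 rad
sin(2*theta) = sin(2.5192) = 0.583
R = 26.03^2 * 0.583 / 9.81
R = 677.5609 * 0.583 / 9.81 = 40.2651 m

40.2651 m


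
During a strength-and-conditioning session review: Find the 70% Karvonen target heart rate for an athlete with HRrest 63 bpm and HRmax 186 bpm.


Target = HRrest + pct*(HRmax - HRrest)
Heart rate reserve = HRmax - HRrest = 186 - 63 = 123 bpm
Fraction = 70% = 0.7
Target = 63 + 0.7 * 123
Target = 63 + 86.1 = 149.1 bpm

149.1 bpm


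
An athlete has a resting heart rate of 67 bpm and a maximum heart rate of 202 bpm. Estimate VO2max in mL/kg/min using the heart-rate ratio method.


VO2max = 15.3 * HRmax / HRrest
VO2max = 15.3 * 202 / 67
VO2max = 3090.6 / 67 = 46.1284 mL/kg/min

46.1284 mL/kg/min


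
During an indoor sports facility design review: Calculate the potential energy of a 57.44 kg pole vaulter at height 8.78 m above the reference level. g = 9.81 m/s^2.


PE = m * g * h
PE = 57.44 * 9.81 * 8.78
PE = 563.4864 * 8.78 = 4947.4106 J

4947.4106 J


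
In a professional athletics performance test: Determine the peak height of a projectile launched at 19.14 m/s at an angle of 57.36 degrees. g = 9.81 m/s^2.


H = (v*sin(theta))^2 / (2*g)
vy = v*sin(theta) = 19.14 * sin(57.36 deg) = 16.1173 m/s
H = vy^2 / (2*g) = 259.7685 / (2*9.81)
H = 259.7685 / 19.62 = 13.24 m

13.24 m


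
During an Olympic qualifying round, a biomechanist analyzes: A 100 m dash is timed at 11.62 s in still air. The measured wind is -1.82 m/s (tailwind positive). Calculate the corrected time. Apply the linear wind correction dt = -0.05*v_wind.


dt = -0.05 * v_wind = -0.05 * -1.82 = 0.091 s
t_corrected = t_still + dt = 11.62 + (0.091)
t_corrected = 11.711 s

11.711 s


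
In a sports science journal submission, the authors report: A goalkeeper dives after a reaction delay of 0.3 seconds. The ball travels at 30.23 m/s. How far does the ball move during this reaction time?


d = v * t
d = 30.23 * 0.3
d = 9.069 m

9.069 m


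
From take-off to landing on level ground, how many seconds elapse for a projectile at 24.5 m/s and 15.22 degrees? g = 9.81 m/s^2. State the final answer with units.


T = 2*v*sin(theta)/g
sin(theta) = sin(15.22 deg) = 0.2625
T = 2*24.5*0.2625 / 9.81
T = 12.8638 / 9.81 = 1.3113 s

1.3113 s


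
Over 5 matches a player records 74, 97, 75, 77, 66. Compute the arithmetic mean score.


Average = sum / n
Sum = 389
Average = 389 / 5 = 77.8

77.8


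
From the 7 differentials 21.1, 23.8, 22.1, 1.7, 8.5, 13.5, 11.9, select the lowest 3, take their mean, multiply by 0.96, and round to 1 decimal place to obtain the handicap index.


All differentials: 21.1, 23.8, 22.1, 1.7, 8.5, 13.5, 11.9
Sorted: 1.7, 8.5, 11.9, 13.5, 21.1, 22.1, 23.8
Best 3: 1.7, 8.5, 11.9
Average of best = 22.1 / 3 = 7.3667
Raw index = 7.3667 * 0.96 = 7.072
Handicap index = round(7.072, 1) = 7.1

7.1


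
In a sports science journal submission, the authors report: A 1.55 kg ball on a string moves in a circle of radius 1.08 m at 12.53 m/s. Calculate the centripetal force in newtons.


Fc = m * v^2 / r
v^2 = 12.53^2 = 157.0009
Fc = 1.55 * 157.0009 / 1.08
Fc = 243.3514 / 1.08 = 225.3254 N

225.3254 N


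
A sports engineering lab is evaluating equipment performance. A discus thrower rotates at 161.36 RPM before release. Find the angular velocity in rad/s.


omega = RPM * 2 * pi / 60
omega = 161.36 * 2 * 3.14159 / 60
omega = 1013.8548 / 60 = 16.8976 rad/s

16.8976 rad/s


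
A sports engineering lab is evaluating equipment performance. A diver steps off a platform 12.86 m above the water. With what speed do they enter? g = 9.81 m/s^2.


v = sqrt(2 * g * h)
v = sqrt(2 * 9.81 * 12.86)
v = sqrt(252.3132) = 15.8844 m/s

15.8844 m/s


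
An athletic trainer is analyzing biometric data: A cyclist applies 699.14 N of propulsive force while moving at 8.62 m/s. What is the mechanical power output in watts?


P = F * v
P = 699.14 * 8.62
P = 6026.5868 W

6026.5868 W


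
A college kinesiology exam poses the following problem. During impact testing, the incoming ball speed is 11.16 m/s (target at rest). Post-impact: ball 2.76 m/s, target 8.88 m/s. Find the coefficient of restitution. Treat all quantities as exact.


e = (v2_after - v1_after) / (v1_before - v2_before)
Numerator = 8.88 - 2.76 = 6.12
Denominator = 11.16 - 0 = 11.16
e = 6.12 / 11.16 = 0.5484

0.5484


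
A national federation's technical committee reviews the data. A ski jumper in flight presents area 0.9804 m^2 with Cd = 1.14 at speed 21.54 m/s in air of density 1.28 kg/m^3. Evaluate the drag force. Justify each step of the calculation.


Fd = 0.5 * Cd * rho * A * v^2
Fd = 0.5 * 1.14 * 1.28 * 0.9804 * 21.54^2
v^2 = 463.9716
Fd = 0.5 * 1.14 * 1.28 * 0.9804 * 463.9716 = 331.8788 N

331.8788 N


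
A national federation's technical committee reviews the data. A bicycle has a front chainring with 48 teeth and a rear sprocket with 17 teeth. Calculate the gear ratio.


GR = front_teeth / rear_teeth
GR = 48 / 17
GR = 2.8235

2.8235


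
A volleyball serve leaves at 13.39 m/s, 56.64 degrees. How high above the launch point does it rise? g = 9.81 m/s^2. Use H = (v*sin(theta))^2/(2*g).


H = (v*sin(theta))^2 / (2*g)
vy = v*sin(theta) = 13.39 * sin(56.64 deg) = 11.1838 m/s
H = vy^2 / (2*g) = 125.0764 / (2*9.81)
H = 125.0764 / 19.62 = 6.3749 m

6.3749 m


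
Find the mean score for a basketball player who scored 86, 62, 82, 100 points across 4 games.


Average = sum / n
Sum = 330
Average = 330 / 4 = 82.5

82.5


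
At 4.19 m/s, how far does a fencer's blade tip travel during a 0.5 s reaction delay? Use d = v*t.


d = v * t
d = 4.19 * 0.5
d = 2.095 m

2.095 m


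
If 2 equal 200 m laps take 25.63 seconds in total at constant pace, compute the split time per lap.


Split time = total_time / n_laps = 25.63 / 2
Split time = 12.815 s per lap

12.815 s


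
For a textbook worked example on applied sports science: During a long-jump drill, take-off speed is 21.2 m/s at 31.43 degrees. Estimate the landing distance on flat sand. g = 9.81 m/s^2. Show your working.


R = v^2 * sin(2*theta) / g
Convert angle to radians: theta = 31.43 deg = 0.5486 rad
sin(2*theta) = sin(1.0971) = 0.8899
R = 21.2^2 * 0.8899 / 9.81
R = 449.44 * 0.8899 / 9.81 = 40.7701 m

40.7701 m


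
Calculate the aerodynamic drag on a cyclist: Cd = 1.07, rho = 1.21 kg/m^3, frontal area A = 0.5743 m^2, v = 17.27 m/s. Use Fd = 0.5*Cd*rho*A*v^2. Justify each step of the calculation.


Fd = 0.5 * Cd * rho * A * v^2
Fd = 0.5 * 1.07 * 1.21 * 0.5743 * 17.27^2
v^2 = 298.2529
Fd = 0.5 * 1.07 * 1.21 * 0.5743 * 298.2529 = 110.8824 N

110.8824 N


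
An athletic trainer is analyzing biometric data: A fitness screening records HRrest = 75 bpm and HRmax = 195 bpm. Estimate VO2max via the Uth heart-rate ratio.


VO2max = 15.3 * HRmax / HRrest
VO2max = 15.3 * 195 / 75
VO2max = 2983.5 / 75 = 39.78 mL/kg/min

39.78 mL/kg/min


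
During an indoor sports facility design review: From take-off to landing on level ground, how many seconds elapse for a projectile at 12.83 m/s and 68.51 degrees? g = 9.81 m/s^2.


T = 2*v*sin(theta)/g
sin(theta) = sin(68.51 deg) = 0.9305
T = 2*12.83*0.9305 / 9.81
T = 23.8762 / 9.81 = 2.4339 s

2.4339 s


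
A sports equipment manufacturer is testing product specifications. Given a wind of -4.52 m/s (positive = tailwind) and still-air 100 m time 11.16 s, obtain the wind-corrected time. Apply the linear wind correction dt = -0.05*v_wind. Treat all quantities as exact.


dt = -0.05 * v_wind = -0.05 * -4.52 = 0.226 s
t_corrected = t_still + dt = 11.16 + (0.226)
t_corrected = 11.386 s

11.386 s


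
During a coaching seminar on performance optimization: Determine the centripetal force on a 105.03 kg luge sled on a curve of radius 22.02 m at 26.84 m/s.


Fc = m * v^2 / r
v^2 = 26.84^2 = 720.3856
Fc = 105.03 * 720.3856 / 22.02
Fc = 75662.0996 / 22.02 = 3436.0627 N

3436.0627 N


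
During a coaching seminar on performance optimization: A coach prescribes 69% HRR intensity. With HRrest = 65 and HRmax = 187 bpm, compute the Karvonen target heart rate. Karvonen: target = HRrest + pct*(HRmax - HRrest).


Target = HRrest + pct*(HRmax - HRrest)
Heart rate reserve = HRmax - HRrest = 187 - 65 = 122 bpm
Fraction = 69% = 0.69
Target = 65 + 0.69 * 122
Target = 65 + 84.18 = 149.18 bpm

149.18 bpm


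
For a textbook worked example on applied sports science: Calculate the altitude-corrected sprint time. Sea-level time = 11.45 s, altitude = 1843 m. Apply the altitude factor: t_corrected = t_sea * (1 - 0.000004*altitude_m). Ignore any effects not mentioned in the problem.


Correction factor = 1 - 0.000004 * 1843 = 0.992628
t_corrected = t_sea * factor = 11.45 * 0.992628
t_corrected = 11.3656 s

11.3656 s


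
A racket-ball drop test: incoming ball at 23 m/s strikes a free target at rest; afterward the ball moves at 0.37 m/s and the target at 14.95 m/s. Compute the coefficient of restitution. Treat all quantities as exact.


e = (v2_after - v1_after) / (v1_before - v2_before)
Numerator = 14.95 - 0.37 = 14.58
Denominator = 23 - 0 = 23
e = 14.58 / 23 = 0.6339

0.6339


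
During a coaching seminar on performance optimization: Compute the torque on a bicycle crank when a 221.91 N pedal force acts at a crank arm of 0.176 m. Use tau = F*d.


tau = F * d
tau = 221.91 * 0.176
tau = 39.0562 N*m

39.0562 N*m


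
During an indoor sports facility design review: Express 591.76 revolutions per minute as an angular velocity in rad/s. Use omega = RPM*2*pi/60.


omega = RPM * 2 * pi / 60
omega = 591.76 * 2 * 3.14159 / 60
omega = 3718.1377 / 60 = 61.969 rad/s

61.969 rad/s


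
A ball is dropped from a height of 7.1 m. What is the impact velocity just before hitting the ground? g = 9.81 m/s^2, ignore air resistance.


v = sqrt(2 * g * h)
v = sqrt(2 * 9.81 * 7.1)
v = sqrt(139.302) = 11.8026 m/s

11.8026 m/s
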